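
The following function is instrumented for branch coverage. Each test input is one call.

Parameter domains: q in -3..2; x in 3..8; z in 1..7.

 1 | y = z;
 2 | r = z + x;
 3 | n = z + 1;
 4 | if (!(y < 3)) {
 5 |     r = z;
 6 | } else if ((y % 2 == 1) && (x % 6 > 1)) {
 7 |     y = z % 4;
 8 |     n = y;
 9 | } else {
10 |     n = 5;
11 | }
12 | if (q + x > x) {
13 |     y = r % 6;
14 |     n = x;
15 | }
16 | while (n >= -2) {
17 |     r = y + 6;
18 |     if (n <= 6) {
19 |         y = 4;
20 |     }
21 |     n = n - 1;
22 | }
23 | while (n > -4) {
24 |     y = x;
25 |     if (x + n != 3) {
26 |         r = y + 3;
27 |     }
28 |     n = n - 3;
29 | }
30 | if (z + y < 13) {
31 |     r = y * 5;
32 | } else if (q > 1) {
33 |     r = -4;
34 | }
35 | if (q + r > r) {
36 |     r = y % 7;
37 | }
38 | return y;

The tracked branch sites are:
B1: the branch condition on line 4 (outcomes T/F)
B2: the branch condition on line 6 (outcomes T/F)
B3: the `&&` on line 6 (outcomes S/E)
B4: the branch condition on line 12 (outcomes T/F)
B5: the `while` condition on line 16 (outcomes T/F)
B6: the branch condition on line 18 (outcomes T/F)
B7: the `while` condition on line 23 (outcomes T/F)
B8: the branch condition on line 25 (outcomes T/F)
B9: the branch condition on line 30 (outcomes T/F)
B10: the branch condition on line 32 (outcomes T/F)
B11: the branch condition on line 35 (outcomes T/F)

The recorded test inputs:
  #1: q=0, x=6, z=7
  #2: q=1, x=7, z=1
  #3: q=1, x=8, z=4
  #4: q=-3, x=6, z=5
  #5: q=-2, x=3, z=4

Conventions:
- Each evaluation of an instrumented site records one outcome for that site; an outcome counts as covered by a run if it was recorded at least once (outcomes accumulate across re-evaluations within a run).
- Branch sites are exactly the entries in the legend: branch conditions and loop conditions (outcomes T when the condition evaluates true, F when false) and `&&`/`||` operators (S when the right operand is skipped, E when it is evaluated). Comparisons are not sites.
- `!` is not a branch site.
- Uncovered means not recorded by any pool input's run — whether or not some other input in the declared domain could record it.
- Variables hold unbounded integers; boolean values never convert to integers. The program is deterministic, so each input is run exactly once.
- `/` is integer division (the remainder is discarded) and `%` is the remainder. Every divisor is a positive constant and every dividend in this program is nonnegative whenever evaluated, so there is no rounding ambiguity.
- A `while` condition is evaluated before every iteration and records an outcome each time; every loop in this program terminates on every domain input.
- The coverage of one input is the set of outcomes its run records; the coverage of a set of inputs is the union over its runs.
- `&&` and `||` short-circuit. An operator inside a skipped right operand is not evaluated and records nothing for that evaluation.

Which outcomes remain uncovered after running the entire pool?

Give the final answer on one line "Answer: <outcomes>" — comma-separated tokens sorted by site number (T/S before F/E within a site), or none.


input #1 (q=0, x=6, z=7): events B1->T, B4->F, B5->T, B6->F, B5->T, B6->F, B5->T, B6->T, B5->T, B6->T, B5->T, B6->T, B5->T, B6->T, ...; covers B1=T, B4=F, B5=T, B5=F, B6=T, B6=F, B7=T, B7=F, B8=F, B9=F, B10=F, B11=F
input #2 (q=1, x=7, z=1): events B1->F, B3->E, B2->F, B4->T, B5->T, B6->F, B5->T, B6->T, B5->T, B6->T, B5->T, B6->T, B5->T, B6->T, ...; covers B1=F, B2=F, B3=E, B4=T, B5=T, B5=F, B6=T, B6=F, B7=T, B7=F, B8=T, B9=T, B11=T
input #3 (q=1, x=8, z=4): events B1->T, B4->T, B5->T, B6->F, B5->T, B6->F, B5->T, B6->T, B5->T, B6->T, B5->T, B6->T, B5->T, B6->T, ...; covers B1=T, B4=T, B5=T, B5=F, B6=T, B6=F, B7=T, B7=F, B8=T, B9=T, B11=T
input #4 (q=-3, x=6, z=5): events B1->T, B4->F, B5->T, B6->T, B5->T, B6->T, B5->T, B6->T, B5->T, B6->T, B5->T, B6->T, B5->T, B6->T, ...; covers B1=T, B4=F, B5=T, B5=F, B6=T, B7=T, B7=F, B8=F, B9=T, B11=F
input #5 (q=-2, x=3, z=4): events B1->T, B4->F, B5->T, B6->T, B5->T, B6->T, B5->T, B6->T, B5->T, B6->T, B5->T, B6->T, B5->T, B6->T, ...; covers B1=T, B4=F, B5=T, B5=F, B6=T, B7=T, B7=F, B8=T, B9=T, B11=F
union over the pool: B1=T, B1=F, B2=F, B3=E, B4=T, B4=F, B5=T, B5=F, B6=T, B6=F, B7=T, B7=F, B8=T, B8=F, B9=T, B9=F, B10=F, B11=T, B11=F
uncovered (3 of 22): B2=T, B3=S, B10=T
Answer: B2=T, B3=S, B10=T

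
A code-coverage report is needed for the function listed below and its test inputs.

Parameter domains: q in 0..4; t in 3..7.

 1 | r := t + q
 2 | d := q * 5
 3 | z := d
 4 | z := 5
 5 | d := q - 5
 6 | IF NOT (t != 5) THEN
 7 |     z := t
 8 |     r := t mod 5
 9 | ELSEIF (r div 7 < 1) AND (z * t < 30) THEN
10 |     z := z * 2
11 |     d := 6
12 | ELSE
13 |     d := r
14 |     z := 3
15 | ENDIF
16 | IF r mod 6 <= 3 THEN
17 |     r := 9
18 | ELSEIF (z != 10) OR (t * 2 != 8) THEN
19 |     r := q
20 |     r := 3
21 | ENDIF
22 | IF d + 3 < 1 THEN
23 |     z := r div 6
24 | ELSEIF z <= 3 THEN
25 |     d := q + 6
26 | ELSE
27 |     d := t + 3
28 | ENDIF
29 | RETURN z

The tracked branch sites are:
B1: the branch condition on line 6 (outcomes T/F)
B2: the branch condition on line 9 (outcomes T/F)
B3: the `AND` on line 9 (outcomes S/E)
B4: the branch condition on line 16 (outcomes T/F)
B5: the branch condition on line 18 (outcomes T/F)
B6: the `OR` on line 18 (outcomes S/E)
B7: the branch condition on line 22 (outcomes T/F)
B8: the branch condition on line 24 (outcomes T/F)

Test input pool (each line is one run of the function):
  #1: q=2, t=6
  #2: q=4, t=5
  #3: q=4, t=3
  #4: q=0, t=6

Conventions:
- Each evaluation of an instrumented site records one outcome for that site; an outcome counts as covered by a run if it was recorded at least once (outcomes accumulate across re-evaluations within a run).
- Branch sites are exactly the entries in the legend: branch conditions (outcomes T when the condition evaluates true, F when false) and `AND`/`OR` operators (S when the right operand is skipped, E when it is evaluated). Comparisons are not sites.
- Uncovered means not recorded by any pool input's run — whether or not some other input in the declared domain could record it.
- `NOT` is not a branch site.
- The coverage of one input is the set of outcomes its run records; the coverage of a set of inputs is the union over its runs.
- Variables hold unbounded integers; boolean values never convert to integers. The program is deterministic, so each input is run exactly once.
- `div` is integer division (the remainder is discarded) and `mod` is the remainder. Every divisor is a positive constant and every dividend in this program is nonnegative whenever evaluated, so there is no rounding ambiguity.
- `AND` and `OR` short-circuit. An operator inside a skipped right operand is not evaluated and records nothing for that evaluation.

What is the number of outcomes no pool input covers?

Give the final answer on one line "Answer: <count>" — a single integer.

#1 (q=2, t=6) -> B1->F, B3->S, B2->F, B4->T, B7->F, B8->T; covered: B1=F, B2=F, B3=S, B4=T, B7=F, B8=T
#2 (q=4, t=5) -> B1->T, B4->T, B7->F, B8->F; covered: B1=T, B4=T, B7=F, B8=F
#3 (q=4, t=3) -> B1->F, B3->S, B2->F, B4->T, B7->F, B8->T; covered: B1=F, B2=F, B3=S, B4=T, B7=F, B8=T
#4 (q=0, t=6) -> B1->F, B3->E, B2->F, B4->T, B7->F, B8->T; covered: B1=F, B2=F, B3=E, B4=T, B7=F, B8=T
union over the pool: B1=T, B1=F, B2=F, B3=S, B3=E, B4=T, B7=F, B8=T, B8=F
uncovered (7 of 16): B2=T, B4=F, B5=T, B5=F, B6=S, B6=E, B7=T

Answer: 7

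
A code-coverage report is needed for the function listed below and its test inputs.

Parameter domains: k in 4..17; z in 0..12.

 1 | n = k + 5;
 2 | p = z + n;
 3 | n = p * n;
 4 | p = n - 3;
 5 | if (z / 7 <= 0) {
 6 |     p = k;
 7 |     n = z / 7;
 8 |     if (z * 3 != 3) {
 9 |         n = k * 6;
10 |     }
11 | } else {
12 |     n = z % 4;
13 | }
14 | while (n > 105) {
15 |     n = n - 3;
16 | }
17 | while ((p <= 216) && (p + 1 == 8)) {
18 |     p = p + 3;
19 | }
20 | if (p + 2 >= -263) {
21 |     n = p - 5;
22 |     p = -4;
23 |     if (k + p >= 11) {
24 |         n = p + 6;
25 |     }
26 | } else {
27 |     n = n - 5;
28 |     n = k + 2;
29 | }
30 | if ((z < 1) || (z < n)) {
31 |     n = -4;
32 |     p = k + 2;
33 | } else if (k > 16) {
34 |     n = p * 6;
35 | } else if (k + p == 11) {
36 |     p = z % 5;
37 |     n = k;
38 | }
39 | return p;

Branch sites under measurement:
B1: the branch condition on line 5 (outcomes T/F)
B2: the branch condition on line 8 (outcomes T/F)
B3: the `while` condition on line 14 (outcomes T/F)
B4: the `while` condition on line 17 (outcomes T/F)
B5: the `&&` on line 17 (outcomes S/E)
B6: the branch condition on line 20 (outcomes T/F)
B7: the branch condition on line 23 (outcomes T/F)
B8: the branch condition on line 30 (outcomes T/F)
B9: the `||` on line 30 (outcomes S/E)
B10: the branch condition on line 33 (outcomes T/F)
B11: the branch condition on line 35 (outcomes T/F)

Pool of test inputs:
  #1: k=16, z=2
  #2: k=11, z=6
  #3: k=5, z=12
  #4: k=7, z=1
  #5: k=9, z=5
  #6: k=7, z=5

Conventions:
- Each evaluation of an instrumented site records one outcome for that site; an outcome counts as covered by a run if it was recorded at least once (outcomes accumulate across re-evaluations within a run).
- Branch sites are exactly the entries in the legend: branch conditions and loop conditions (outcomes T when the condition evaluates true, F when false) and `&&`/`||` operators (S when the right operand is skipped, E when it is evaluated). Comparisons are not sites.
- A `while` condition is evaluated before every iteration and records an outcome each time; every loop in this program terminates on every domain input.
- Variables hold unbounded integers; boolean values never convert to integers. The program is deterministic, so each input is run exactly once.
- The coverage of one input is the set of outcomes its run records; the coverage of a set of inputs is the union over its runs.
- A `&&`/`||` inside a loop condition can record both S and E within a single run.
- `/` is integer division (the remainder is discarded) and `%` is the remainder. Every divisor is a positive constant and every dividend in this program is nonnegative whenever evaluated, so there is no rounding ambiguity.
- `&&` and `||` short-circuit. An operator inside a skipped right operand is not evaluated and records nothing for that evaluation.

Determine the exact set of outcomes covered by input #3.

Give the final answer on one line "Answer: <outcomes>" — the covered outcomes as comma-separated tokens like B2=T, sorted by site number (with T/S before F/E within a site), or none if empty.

Running input #3 (k=5, z=12), event by event:
  B1->F, B3->F, B5->S, B4->F, B6->T, B7->F, B9->E, B8->T
deduplicating events, the covered set is: B1=F, B3=F, B4=F, B5=S, B6=T, B7=F, B8=T, B9=E

Answer: B1=F, B3=F, B4=F, B5=S, B6=T, B7=F, B8=T, B9=E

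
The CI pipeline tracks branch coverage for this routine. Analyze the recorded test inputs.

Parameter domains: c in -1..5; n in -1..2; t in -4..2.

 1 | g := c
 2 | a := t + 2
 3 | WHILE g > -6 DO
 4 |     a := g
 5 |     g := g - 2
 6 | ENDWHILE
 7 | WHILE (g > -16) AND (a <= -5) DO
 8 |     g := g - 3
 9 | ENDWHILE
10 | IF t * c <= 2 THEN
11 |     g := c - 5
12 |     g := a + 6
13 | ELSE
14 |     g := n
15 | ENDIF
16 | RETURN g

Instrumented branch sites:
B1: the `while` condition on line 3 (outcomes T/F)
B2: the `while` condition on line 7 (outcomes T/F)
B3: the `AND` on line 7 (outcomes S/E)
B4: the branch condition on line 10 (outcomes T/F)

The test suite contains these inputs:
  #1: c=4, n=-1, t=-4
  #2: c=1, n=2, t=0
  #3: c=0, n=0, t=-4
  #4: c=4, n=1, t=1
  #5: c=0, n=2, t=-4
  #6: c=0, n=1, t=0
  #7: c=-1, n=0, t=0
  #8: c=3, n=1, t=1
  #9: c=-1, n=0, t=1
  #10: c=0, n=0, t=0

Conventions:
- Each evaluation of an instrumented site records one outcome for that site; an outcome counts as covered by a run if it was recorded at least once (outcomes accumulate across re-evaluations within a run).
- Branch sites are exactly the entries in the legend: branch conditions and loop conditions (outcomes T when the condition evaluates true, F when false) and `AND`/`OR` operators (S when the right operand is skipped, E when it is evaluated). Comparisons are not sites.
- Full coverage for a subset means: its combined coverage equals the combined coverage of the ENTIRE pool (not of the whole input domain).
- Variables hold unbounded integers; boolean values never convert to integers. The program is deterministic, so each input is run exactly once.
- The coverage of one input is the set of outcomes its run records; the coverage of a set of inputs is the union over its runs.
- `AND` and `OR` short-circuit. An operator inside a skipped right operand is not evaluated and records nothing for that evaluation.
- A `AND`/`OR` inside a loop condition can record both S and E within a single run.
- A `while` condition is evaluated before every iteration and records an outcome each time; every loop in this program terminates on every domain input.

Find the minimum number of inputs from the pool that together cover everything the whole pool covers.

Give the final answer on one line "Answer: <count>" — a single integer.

test 1 (c=4, n=-1, t=-4) hits B1=T, B1=F, B2=F, B3=E, B4=T
test 2 (c=1, n=2, t=0) hits B1=T, B1=F, B2=T, B2=F, B3=S, B3=E, B4=T
test 3 (c=0, n=0, t=-4) hits B1=T, B1=F, B2=F, B3=E, B4=T
test 4 (c=4, n=1, t=1) hits B1=T, B1=F, B2=F, B3=E, B4=F
test 5 (c=0, n=2, t=-4) hits B1=T, B1=F, B2=F, B3=E, B4=T
test 6 (c=0, n=1, t=0) hits B1=T, B1=F, B2=F, B3=E, B4=T
test 7 (c=-1, n=0, t=0) hits B1=T, B1=F, B2=T, B2=F, B3=S, B3=E, B4=T
test 8 (c=3, n=1, t=1) hits B1=T, B1=F, B2=T, B2=F, B3=S, B3=E, B4=F
test 9 (c=-1, n=0, t=1) hits B1=T, B1=F, B2=T, B2=F, B3=S, B3=E, B4=T
test 10 (c=0, n=0, t=0) hits B1=T, B1=F, B2=F, B3=E, B4=T
together the pool reaches 8 outcomes: B1=T, B1=F, B2=T, B2=F, B3=S, B3=E, B4=T, B4=F
every size-1 subset falls short of the 8 outcomes (best: 7/8)
inputs {1, 8} (size 2) cover everything; no size-2 subset with a lexicographically smaller index list covers all 8

Answer: 2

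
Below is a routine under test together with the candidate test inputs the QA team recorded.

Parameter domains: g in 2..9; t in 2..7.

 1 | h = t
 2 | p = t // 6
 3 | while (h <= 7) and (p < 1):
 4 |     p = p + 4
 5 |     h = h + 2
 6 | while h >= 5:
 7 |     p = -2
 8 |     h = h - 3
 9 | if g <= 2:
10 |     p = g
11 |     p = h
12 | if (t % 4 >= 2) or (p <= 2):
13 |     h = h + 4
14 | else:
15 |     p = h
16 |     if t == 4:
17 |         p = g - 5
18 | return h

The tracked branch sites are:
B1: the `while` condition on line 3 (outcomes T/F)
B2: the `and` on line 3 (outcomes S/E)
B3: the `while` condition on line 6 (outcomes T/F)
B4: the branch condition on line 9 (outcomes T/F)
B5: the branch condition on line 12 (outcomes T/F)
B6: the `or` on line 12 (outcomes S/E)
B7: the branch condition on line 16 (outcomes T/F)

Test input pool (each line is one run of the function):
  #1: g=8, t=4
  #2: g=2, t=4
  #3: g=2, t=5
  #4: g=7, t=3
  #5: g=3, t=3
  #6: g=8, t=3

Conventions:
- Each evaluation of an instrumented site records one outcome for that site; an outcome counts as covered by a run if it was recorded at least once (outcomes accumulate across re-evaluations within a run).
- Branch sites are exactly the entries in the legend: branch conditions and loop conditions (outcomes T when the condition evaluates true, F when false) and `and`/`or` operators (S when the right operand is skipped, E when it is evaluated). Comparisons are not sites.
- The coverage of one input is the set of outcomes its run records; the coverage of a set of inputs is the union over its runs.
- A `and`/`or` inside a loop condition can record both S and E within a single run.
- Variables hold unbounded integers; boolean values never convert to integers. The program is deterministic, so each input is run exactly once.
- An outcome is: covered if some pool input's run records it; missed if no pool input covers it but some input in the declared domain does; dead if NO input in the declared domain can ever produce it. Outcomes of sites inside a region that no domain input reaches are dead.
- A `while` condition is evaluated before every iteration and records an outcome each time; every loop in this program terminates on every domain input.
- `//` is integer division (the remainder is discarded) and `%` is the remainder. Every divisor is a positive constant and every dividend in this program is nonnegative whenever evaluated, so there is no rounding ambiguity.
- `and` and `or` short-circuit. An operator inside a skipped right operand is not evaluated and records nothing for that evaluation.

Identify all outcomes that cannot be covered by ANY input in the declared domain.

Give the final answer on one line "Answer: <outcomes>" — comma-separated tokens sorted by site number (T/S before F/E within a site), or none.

sweeping the full domain (48 inputs) for each outcome:
  B2=S: zero occurrences over every domain input -> dead
  reachable outcomes have witnesses, e.g. B1=T (e.g. g=2, t=2), B1=F (e.g. g=2, t=2), B2=E (e.g. g=2, t=2), B3=T (e.g. g=2, t=3)

Answer: B2=S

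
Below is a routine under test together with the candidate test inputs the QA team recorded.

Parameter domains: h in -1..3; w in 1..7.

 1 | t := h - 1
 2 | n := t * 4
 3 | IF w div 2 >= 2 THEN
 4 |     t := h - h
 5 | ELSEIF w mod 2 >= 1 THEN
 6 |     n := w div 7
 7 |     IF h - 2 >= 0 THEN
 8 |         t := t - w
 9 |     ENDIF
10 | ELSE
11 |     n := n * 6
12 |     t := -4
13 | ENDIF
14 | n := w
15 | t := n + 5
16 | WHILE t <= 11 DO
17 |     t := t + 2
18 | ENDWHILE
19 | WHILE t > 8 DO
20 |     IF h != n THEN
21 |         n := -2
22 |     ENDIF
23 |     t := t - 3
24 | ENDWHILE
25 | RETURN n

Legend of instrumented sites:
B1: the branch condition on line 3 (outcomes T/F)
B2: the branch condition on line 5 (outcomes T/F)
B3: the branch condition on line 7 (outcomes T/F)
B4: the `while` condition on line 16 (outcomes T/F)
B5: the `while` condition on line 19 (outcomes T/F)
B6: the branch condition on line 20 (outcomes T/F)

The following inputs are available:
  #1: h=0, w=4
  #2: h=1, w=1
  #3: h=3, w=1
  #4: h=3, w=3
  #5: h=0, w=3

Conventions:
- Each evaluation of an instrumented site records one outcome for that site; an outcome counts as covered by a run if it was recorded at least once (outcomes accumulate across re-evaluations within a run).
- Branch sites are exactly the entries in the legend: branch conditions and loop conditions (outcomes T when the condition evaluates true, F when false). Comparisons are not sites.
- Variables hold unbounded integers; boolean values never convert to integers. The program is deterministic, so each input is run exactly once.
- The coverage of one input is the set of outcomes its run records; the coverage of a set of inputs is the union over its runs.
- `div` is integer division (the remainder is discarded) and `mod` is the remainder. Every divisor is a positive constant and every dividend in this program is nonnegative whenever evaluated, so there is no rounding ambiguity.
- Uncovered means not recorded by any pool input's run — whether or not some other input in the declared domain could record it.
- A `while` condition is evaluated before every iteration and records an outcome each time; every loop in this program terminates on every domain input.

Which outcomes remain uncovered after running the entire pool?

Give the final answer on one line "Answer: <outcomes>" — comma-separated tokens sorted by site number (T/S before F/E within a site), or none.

test 1 (h=0, w=4) fires B1->T, B4->T, B4->T, B4->F, B5->T, B6->T, B5->T, B6->T, B5->F; hits B1=T, B4=T, B4=F, B5=T, B5=F, B6=T
test 2 (h=1, w=1) fires B1->F, B2->T, B3->F, B4->T, B4->T, B4->T, B4->F, B5->T, B6->F, B5->T, B6->F, B5->F; hits B1=F, B2=T, B3=F, B4=T, B4=F, B5=T, B5=F, B6=F
test 3 (h=3, w=1) fires B1->F, B2->T, B3->T, B4->T, B4->T, B4->T, B4->F, B5->T, B6->T, B5->T, B6->T, B5->F; hits B1=F, B2=T, B3=T, B4=T, B4=F, B5=T, B5=F, B6=T
test 4 (h=3, w=3) fires B1->F, B2->T, B3->T, B4->T, B4->T, B4->F, B5->T, B6->F, B5->T, B6->F, B5->F; hits B1=F, B2=T, B3=T, B4=T, B4=F, B5=T, B5=F, B6=F
test 5 (h=0, w=3) fires B1->F, B2->T, B3->F, B4->T, B4->T, B4->F, B5->T, B6->T, B5->T, B6->T, B5->F; hits B1=F, B2=T, B3=F, B4=T, B4=F, B5=T, B5=F, B6=T
union over the pool: B1=T, B1=F, B2=T, B3=T, B3=F, B4=T, B4=F, B5=T, B5=F, B6=T, B6=F
uncovered (1 of 12): B2=F

Answer: B2=F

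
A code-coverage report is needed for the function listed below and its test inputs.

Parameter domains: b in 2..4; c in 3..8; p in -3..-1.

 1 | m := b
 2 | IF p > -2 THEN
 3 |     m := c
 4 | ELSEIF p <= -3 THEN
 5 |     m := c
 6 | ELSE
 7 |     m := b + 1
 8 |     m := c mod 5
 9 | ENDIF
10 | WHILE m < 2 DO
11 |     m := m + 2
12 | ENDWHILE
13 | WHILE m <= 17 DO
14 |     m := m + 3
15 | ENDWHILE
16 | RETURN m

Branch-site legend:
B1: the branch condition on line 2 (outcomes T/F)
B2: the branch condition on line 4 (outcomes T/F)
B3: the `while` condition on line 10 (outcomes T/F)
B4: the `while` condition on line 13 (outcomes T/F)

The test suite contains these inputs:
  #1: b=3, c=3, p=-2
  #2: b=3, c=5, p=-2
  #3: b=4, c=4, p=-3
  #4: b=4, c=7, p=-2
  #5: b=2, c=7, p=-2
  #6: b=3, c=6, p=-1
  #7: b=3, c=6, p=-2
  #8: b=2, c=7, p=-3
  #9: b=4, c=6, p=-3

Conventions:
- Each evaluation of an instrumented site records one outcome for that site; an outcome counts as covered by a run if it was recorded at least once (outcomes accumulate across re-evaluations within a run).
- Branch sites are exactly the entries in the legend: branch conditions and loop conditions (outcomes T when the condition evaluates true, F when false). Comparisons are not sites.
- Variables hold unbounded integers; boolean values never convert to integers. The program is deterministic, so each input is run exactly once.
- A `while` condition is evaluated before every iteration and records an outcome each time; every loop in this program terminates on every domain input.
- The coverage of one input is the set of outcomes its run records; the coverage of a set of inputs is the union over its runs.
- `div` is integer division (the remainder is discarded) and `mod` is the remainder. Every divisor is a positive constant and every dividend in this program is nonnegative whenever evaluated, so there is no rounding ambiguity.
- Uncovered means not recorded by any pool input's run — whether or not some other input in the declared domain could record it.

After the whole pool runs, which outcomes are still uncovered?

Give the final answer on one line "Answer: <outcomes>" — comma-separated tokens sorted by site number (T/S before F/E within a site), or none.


run #1 (b=3, c=3, p=-2) runs B1->F, B2->F, B3->F, B4->T, B4->T, B4->T, B4->T, B4->T, B4->F; records B1=F, B2=F, B3=F, B4=T, B4=F
run #2 (b=3, c=5, p=-2) runs B1->F, B2->F, B3->T, B3->F, B4->T, B4->T, B4->T, B4->T, B4->T, B4->T, B4->F; records B1=F, B2=F, B3=T, B3=F, B4=T, B4=F
run #3 (b=4, c=4, p=-3) runs B1->F, B2->T, B3->F, B4->T, B4->T, B4->T, B4->T, B4->T, B4->F; records B1=F, B2=T, B3=F, B4=T, B4=F
run #4 (b=4, c=7, p=-2) runs B1->F, B2->F, B3->F, B4->T, B4->T, B4->T, B4->T, B4->T, B4->T, B4->F; records B1=F, B2=F, B3=F, B4=T, B4=F
run #5 (b=2, c=7, p=-2) runs B1->F, B2->F, B3->F, B4->T, B4->T, B4->T, B4->T, B4->T, B4->T, B4->F; records B1=F, B2=F, B3=F, B4=T, B4=F
run #6 (b=3, c=6, p=-1) runs B1->T, B3->F, B4->T, B4->T, B4->T, B4->T, B4->F; records B1=T, B3=F, B4=T, B4=F
run #7 (b=3, c=6, p=-2) runs B1->F, B2->F, B3->T, B3->F, B4->T, B4->T, B4->T, B4->T, B4->T, B4->F; records B1=F, B2=F, B3=T, B3=F, B4=T, B4=F
run #8 (b=2, c=7, p=-3) runs B1->F, B2->T, B3->F, B4->T, B4->T, B4->T, B4->T, B4->F; records B1=F, B2=T, B3=F, B4=T, B4=F
run #9 (b=4, c=6, p=-3) runs B1->F, B2->T, B3->F, B4->T, B4->T, B4->T, B4->T, B4->F; records B1=F, B2=T, B3=F, B4=T, B4=F
union over the pool: B1=T, B1=F, B2=T, B2=F, B3=T, B3=F, B4=T, B4=F
uncovered (0 of 8): none
Answer: none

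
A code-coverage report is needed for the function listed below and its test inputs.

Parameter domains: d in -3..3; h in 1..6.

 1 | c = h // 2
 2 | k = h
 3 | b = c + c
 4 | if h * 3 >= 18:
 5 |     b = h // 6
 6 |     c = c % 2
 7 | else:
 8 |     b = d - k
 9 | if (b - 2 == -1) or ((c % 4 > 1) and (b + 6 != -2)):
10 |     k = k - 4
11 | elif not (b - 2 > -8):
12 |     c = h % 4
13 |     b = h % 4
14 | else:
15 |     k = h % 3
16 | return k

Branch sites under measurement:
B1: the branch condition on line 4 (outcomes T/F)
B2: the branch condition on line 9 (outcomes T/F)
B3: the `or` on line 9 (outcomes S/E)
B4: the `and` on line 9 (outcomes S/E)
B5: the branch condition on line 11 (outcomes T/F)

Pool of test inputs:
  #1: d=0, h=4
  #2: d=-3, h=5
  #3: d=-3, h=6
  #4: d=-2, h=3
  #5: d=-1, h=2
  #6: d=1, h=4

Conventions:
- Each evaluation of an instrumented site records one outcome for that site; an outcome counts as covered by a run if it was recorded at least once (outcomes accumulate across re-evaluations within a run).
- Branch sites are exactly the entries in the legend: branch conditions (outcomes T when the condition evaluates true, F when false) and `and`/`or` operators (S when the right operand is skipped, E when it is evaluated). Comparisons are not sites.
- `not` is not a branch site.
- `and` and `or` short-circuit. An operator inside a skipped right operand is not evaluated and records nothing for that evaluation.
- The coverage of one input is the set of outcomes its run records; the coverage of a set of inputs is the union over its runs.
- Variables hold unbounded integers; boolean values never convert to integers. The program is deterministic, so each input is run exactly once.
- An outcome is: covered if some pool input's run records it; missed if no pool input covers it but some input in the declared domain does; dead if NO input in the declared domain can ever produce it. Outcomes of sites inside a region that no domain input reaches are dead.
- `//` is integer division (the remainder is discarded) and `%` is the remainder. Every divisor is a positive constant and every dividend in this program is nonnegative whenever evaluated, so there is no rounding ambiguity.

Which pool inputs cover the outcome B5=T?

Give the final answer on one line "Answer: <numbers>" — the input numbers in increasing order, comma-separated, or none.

input #1 (d=0, h=4): does not produce B5=T
input #2 (d=-3, h=5): produces B5=T
input #3 (d=-3, h=6): does not produce B5=T
input #4 (d=-2, h=3): does not produce B5=T
input #5 (d=-1, h=2): does not produce B5=T
input #6 (d=1, h=4): does not produce B5=T

Answer: 2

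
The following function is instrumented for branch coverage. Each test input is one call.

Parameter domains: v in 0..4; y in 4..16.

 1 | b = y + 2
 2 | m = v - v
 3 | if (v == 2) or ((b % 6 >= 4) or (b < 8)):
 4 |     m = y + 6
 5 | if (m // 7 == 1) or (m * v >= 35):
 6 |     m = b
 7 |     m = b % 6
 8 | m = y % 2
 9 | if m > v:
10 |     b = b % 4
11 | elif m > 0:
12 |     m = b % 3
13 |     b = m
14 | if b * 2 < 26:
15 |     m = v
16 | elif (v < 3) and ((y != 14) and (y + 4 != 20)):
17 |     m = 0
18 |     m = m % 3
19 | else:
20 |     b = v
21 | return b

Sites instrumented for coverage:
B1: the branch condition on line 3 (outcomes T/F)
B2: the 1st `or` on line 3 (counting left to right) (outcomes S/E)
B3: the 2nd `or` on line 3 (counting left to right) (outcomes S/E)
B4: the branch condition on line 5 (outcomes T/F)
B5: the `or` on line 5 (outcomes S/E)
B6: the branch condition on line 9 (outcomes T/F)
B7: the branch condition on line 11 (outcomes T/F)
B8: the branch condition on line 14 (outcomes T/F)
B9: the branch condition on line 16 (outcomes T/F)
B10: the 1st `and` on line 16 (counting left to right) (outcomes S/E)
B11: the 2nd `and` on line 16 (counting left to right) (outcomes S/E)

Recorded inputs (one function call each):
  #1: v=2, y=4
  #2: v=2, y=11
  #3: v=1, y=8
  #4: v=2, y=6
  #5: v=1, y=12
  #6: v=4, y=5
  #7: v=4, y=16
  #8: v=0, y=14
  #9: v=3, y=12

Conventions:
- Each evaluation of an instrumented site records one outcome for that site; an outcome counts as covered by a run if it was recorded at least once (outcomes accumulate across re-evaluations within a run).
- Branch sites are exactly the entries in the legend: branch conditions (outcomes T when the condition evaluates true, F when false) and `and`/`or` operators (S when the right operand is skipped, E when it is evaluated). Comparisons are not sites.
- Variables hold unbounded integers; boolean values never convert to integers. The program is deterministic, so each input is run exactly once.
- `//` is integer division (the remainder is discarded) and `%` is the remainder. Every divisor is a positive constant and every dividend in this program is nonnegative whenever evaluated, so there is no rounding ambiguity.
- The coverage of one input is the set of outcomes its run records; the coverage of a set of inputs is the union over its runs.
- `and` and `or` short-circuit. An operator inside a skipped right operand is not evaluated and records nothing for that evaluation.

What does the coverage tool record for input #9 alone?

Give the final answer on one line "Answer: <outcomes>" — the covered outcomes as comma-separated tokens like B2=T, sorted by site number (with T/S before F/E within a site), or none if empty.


Simulating input #9 (v=3, y=12) step by step:
  B2->E, B3->E, B1->F, B5->E, B4->F, B6->F, B7->F, B8->F, B10->S, B9->F
as a set, this run covers: B1=F, B2=E, B3=E, B4=F, B5=E, B6=F, B7=F, B8=F, B9=F, B10=S
Answer: B1=F, B2=E, B3=E, B4=F, B5=E, B6=F, B7=F, B8=F, B9=F, B10=S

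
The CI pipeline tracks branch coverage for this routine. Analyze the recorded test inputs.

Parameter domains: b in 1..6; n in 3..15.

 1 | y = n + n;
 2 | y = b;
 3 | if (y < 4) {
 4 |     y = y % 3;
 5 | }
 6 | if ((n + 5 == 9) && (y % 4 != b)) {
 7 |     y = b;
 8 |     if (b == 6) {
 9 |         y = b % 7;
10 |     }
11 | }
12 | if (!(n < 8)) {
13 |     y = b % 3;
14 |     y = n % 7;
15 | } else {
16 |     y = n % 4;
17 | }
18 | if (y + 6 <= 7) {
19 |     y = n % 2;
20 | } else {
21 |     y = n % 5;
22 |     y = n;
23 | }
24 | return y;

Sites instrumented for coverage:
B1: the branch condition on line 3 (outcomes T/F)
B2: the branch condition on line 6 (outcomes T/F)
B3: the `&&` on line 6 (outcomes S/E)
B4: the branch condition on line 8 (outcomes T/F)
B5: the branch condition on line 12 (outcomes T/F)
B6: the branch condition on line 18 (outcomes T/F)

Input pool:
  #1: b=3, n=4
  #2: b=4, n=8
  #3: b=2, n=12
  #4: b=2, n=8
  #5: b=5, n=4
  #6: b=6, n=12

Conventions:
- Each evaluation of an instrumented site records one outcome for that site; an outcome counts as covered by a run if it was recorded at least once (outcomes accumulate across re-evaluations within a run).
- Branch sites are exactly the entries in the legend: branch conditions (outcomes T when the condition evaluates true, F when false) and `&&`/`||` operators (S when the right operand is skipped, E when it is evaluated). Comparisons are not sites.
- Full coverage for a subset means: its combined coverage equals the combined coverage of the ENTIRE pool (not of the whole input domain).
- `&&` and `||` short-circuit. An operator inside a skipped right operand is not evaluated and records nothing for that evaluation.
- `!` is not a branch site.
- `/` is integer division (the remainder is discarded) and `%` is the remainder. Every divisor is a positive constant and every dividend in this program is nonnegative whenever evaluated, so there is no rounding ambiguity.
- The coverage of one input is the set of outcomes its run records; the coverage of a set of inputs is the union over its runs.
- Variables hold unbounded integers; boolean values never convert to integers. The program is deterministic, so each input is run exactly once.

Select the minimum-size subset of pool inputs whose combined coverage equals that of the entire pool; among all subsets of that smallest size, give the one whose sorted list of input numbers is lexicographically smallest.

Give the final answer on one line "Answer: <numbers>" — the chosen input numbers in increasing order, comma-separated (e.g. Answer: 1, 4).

test 1 (b=3, n=4) hits B1=T, B2=T, B3=E, B4=F, B5=F, B6=T
test 2 (b=4, n=8) hits B1=F, B2=F, B3=S, B5=T, B6=T
test 3 (b=2, n=12) hits B1=T, B2=F, B3=S, B5=T, B6=F
test 4 (b=2, n=8) hits B1=T, B2=F, B3=S, B5=T, B6=T
test 5 (b=5, n=4) hits B1=F, B2=T, B3=E, B4=F, B5=F, B6=T
test 6 (b=6, n=12) hits B1=F, B2=F, B3=S, B5=T, B6=F
union over all inputs: B1=T, B1=F, B2=T, B2=F, B3=S, B3=E, B4=F, B5=T, B5=F, B6=T, B6=F (11 outcomes)
no size-1 subset reaches all 11 outcomes (best union: 6/11)
at size 2, {1, 6} reaches all 11 outcomes; every lexicographically earlier size-2 subset fails

Answer: 1, 6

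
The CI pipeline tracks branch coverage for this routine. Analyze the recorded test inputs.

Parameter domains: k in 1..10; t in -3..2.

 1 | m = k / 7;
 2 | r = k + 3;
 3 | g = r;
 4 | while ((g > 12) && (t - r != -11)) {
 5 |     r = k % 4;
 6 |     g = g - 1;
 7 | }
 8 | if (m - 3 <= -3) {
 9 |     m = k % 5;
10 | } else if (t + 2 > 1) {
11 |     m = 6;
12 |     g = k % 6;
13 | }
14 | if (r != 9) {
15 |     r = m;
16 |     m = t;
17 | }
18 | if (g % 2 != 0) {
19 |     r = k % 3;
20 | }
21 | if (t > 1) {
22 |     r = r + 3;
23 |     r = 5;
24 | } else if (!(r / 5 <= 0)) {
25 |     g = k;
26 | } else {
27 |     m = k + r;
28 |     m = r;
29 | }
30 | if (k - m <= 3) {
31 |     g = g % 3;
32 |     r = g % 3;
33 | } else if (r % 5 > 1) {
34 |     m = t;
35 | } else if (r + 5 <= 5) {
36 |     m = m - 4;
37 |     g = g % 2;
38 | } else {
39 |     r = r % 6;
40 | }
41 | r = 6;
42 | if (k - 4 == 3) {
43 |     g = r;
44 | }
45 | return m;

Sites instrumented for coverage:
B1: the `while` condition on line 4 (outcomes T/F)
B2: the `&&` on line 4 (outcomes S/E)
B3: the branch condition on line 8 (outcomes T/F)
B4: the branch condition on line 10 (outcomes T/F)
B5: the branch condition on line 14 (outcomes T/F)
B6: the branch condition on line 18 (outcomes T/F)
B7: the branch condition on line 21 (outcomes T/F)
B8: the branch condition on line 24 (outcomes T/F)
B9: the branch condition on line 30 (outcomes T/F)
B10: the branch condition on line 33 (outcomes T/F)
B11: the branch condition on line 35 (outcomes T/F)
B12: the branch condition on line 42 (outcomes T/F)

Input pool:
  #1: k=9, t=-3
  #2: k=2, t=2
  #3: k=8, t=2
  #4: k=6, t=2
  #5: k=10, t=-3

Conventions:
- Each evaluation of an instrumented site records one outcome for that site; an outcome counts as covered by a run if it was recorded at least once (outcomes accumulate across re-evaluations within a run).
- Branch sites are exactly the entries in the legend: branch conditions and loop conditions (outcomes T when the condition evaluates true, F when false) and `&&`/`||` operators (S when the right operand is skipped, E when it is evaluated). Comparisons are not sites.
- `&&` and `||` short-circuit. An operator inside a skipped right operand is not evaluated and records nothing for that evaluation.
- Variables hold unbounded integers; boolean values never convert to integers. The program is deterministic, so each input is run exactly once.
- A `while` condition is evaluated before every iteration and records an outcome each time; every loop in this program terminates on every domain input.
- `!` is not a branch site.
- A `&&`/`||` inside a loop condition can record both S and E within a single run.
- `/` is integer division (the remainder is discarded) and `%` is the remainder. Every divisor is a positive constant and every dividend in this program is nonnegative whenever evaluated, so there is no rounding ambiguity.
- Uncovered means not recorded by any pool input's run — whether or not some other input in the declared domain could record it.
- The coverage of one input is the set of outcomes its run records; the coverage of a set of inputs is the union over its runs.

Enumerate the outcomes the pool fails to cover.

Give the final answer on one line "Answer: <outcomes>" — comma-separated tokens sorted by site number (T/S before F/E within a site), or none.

input #1, k=9, t=-3: events B2->S, B1->F, B3->F, B4->F, B5->T, B6->F, B7->F, B8->F, B9->F, B10->F, B11->F, B12->F; outcomes B1=F, B2=S, B3=F, B4=F, B5=T, B6=F, B7=F, B8=F, B9=F, B10=F, B11=F, B12=F
input #2, k=2, t=2: events B2->S, B1->F, B3->T, B5->T, B6->T, B7->T, B9->T, B12->F; outcomes B1=F, B2=S, B3=T, B5=T, B6=T, B7=T, B9=T, B12=F
input #3, k=8, t=2: events B2->S, B1->F, B3->F, B4->T, B5->T, B6->F, B7->T, B9->F, B10->F, B11->F, B12->F; outcomes B1=F, B2=S, B3=F, B4=T, B5=T, B6=F, B7=T, B9=F, B10=F, B11=F, B12=F
input #4, k=6, t=2: events B2->S, B1->F, B3->T, B5->F, B6->T, B7->T, B9->F, B10->F, B11->F, B12->F; outcomes B1=F, B2=S, B3=T, B5=F, B6=T, B7=T, B9=F, B10=F, B11=F, B12=F
input #5, k=10, t=-3: events B2->E, B1->T, B2->S, B1->F, B3->F, B4->F, B5->T, B6->F, B7->F, B8->F, B9->F, B10->F, B11->F, B12->F; outcomes B1=T, B1=F, B2=S, B2=E, B3=F, B4=F, B5=T, B6=F, B7=F, B8=F, B9=F, B10=F, B11=F, B12=F
union over the pool: B1=T, B1=F, B2=S, B2=E, B3=T, B3=F, B4=T, B4=F, B5=T, B5=F, B6=T, B6=F, B7=T, B7=F, B8=F, B9=T, B9=F, B10=F, B11=F, B12=F
uncovered (4 of 24): B8=T, B10=T, B11=T, B12=T

Answer: B8=T, B10=T, B11=T, B12=T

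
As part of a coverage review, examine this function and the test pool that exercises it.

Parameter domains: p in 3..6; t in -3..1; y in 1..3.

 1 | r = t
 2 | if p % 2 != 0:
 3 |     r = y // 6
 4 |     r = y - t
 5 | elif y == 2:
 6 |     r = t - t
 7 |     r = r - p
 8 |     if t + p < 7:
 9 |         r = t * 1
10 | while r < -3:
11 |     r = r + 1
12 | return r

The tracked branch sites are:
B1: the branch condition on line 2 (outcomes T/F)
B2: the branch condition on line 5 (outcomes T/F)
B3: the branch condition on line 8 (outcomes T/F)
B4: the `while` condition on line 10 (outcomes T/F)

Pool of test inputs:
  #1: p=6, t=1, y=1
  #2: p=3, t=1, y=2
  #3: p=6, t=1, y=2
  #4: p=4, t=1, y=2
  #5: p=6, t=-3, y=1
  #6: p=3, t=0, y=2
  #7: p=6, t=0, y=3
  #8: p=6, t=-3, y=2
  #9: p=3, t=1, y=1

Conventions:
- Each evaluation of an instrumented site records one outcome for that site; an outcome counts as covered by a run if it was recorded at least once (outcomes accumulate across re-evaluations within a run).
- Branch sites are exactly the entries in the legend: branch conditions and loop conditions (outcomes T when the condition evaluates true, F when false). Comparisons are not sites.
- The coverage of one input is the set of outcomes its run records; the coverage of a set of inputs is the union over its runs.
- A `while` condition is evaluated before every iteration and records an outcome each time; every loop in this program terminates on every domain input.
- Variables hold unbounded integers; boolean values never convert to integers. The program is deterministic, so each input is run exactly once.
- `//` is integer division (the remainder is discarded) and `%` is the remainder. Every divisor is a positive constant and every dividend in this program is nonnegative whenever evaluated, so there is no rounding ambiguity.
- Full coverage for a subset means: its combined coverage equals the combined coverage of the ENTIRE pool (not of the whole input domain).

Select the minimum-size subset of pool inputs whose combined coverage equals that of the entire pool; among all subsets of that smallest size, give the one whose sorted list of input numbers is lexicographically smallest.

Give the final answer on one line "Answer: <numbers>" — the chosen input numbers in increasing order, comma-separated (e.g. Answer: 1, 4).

#1 (p=6, t=1, y=1) -> B1->F, B2->F, B4->F; covered: B1=F, B2=F, B4=F
#2 (p=3, t=1, y=2) -> B1->T, B4->F; covered: B1=T, B4=F
#3 (p=6, t=1, y=2) -> B1->F, B2->T, B3->F, B4->T, B4->T, B4->T, B4->F; covered: B1=F, B2=T, B3=F, B4=T, B4=F
#4 (p=4, t=1, y=2) -> B1->F, B2->T, B3->T, B4->F; covered: B1=F, B2=T, B3=T, B4=F
#5 (p=6, t=-3, y=1) -> B1->F, B2->F, B4->F; covered: B1=F, B2=F, B4=F
#6 (p=3, t=0, y=2) -> B1->T, B4->F; covered: B1=T, B4=F
#7 (p=6, t=0, y=3) -> B1->F, B2->F, B4->F; covered: B1=F, B2=F, B4=F
#8 (p=6, t=-3, y=2) -> B1->F, B2->T, B3->T, B4->F; covered: B1=F, B2=T, B3=T, B4=F
#9 (p=3, t=1, y=1) -> B1->T, B4->F; covered: B1=T, B4=F
pool-wide coverage (8 outcomes): B1=T, B1=F, B2=T, B2=F, B3=T, B3=F, B4=T, B4=F
every size-1 subset falls short of the 8 outcomes (best: 5/8)
every size-2 subset falls short of the 8 outcomes (best: 6/8)
every size-3 subset falls short of the 8 outcomes (best: 7/8)
inputs {1, 2, 3, 4} (size 4) cover everything; no size-4 subset with a lexicographically smaller index list covers all 8

Answer: 1, 2, 3, 4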